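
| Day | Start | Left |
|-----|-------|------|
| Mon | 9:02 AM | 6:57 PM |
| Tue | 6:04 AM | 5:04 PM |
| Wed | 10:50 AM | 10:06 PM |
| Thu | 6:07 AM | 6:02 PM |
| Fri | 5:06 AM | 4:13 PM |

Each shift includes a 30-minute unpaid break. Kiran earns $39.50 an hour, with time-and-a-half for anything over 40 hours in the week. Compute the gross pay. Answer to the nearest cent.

Mon: 9:02 AM–6:57 PM = 9 h 55 min; less 30 min break → 9 h 25 min
Tue: 6:04 AM–5:04 PM = 11 h 0 min; less 30 min break → 10 h 30 min
Wed: 10:50 AM–10:06 PM = 11 h 16 min; less 30 min break → 10 h 46 min
Thu: 6:07 AM–6:02 PM = 11 h 55 min; less 30 min break → 11 h 25 min
Fri: 5:06 AM–4:13 PM = 11 h 7 min; less 30 min break → 10 h 37 min
Total worked: 52 h 43 min = 3163 min.
Regular 40 h 0 min = 2400 min at $39.50/h; overtime 12 h 43 min = 763 min at $59.25/h.
Pay = (2400 × $39.50 + 763 × $59.25) ÷ 60 = $2333.46.

$2333.46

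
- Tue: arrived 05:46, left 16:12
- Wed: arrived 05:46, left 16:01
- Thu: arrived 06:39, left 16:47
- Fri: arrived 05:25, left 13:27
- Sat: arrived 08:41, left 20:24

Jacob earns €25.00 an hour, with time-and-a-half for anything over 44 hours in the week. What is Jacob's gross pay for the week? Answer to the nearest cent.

Tue: 05:46–16:12 = 10 h 26 min
Wed: 05:46–16:01 = 10 h 15 min
Thu: 06:39–16:47 = 10 h 8 min
Fri: 05:25–13:27 = 8 h 2 min
Sat: 08:41–20:24 = 11 h 43 min
Total worked: 50 h 34 min = 3034 min.
Regular 44 h 0 min = 2640 min at €25.00/h; overtime 6 h 34 min = 394 min at €37.50/h.
Pay = (2640 × €25.00 + 394 × €37.50) ÷ 60 = €1346.25.

€1346.25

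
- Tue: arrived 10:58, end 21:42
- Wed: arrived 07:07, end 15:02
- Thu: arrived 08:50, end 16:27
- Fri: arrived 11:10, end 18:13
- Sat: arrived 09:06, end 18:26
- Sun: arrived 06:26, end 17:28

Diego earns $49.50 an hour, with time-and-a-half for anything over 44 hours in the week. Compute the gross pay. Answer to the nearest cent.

$2896.99

Tue: 10:58–21:42 = 10 h 44 min
Wed: 07:07–15:02 = 7 h 55 min
Thu: 08:50–16:27 = 7 h 37 min
Fri: 11:10–18:13 = 7 h 3 min
Sat: 09:06–18:26 = 9 h 20 min
Sun: 06:26–17:28 = 11 h 2 min
Total worked: 53 h 41 min = 3221 min.
Regular 44 h 0 min = 2640 min at $49.50/h; overtime 9 h 41 min = 581 min at $74.25/h.
Pay = (2640 × $49.50 + 581 × $74.25) ÷ 60 = $2896.99.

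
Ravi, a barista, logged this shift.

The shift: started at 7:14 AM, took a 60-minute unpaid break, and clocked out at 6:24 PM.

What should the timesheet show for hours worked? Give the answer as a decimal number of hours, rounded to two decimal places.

10.17 hours

The shift: 7:14 AM–6:24 PM = 11 h 10 min; less 60 min break → 10 h 10 min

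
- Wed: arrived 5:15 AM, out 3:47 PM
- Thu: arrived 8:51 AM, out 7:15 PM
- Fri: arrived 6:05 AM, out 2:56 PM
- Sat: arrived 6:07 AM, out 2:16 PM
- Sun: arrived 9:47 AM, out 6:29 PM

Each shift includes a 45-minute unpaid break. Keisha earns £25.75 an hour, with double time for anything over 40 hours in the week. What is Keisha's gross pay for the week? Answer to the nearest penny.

£1178.49

Wed: 5:15 AM–3:47 PM = 10 h 32 min; less 45 min break → 9 h 47 min
Thu: 8:51 AM–7:15 PM = 10 h 24 min; less 45 min break → 9 h 39 min
Fri: 6:05 AM–2:56 PM = 8 h 51 min; less 45 min break → 8 h 6 min
Sat: 6:07 AM–2:16 PM = 8 h 9 min; less 45 min break → 7 h 24 min
Sun: 9:47 AM–6:29 PM = 8 h 42 min; less 45 min break → 7 h 57 min
Total worked: 42 h 53 min = 2573 min.
Regular 40 h 0 min = 2400 min at £25.75/h; overtime 2 h 53 min = 173 min at £51.50/h.
Pay = (2400 × £25.75 + 173 × £51.50) ÷ 60 = £1178.49.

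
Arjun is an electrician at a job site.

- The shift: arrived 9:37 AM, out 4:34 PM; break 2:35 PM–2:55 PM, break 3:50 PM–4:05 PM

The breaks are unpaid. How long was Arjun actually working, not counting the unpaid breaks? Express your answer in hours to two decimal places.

The shift: 9:37 AM–4:34 PM = 6 h 57 min; less 35 min break → 6 h 22 min

6.37 hours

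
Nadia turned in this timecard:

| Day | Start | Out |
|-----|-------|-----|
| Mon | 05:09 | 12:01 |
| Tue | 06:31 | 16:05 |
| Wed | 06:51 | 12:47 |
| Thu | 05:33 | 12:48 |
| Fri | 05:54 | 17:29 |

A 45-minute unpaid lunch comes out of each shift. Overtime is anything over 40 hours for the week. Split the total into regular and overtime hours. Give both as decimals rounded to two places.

Mon: 05:09–12:01 = 6 h 52 min; less 45 min break → 6 h 7 min
Tue: 06:31–16:05 = 9 h 34 min; less 45 min break → 8 h 49 min
Wed: 06:51–12:47 = 5 h 56 min; less 45 min break → 5 h 11 min
Thu: 05:33–12:48 = 7 h 15 min; less 45 min break → 6 h 30 min
Fri: 05:54–17:29 = 11 h 35 min; less 45 min break → 10 h 50 min
Total worked: 37 h 27 min = 37.45 h.
Threshold 40 h → overtime 0 h 0 min, regular 37 h 27 min.

Regular 37.45 hours, overtime 0.00 hours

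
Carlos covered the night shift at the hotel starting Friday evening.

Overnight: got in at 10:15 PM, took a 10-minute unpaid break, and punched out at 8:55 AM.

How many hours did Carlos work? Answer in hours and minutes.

Overnight: 10:15 PM → midnight = 1 h 45 min; midnight → 8:55 AM = 8 h 55 min; span 10 h 40 min; less 10 min break → 10 h 30 min

10 h 30 min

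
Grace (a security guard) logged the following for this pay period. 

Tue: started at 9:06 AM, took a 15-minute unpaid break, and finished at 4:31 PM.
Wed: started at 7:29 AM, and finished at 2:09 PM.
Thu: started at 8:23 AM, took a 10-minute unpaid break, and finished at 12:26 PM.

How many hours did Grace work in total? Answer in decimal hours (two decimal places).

17.72 hours

Tue: 9:06 AM–4:31 PM = 7 h 25 min; less 15 min break → 7 h 10 min
Wed: 7:29 AM–2:09 PM = 6 h 40 min
Thu: 8:23 AM–12:26 PM = 4 h 3 min; less 10 min break → 3 h 53 min
Total: 7 h 10 min + 6 h 40 min + 3 h 53 min = 17 h 43 min.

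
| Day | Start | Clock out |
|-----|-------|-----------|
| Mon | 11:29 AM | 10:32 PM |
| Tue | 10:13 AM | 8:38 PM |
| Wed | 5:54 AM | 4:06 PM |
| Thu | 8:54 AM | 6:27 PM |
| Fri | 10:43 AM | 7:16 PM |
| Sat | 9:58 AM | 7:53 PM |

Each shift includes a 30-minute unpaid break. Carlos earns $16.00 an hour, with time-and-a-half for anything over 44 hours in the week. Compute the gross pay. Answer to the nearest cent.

$1008.40

Mon: 11:29 AM–10:32 PM = 11 h 3 min; less 30 min break → 10 h 33 min
Tue: 10:13 AM–8:38 PM = 10 h 25 min; less 30 min break → 9 h 55 min
Wed: 5:54 AM–4:06 PM = 10 h 12 min; less 30 min break → 9 h 42 min
Thu: 8:54 AM–6:27 PM = 9 h 33 min; less 30 min break → 9 h 3 min
Fri: 10:43 AM–7:16 PM = 8 h 33 min; less 30 min break → 8 h 3 min
Sat: 9:58 AM–7:53 PM = 9 h 55 min; less 30 min break → 9 h 25 min
Total worked: 56 h 41 min = 3401 min.
Regular 44 h 0 min = 2640 min at $16.00/h; overtime 12 h 41 min = 761 min at $24.00/h.
Pay = (2640 × $16.00 + 761 × $24.00) ÷ 60 = $1008.40.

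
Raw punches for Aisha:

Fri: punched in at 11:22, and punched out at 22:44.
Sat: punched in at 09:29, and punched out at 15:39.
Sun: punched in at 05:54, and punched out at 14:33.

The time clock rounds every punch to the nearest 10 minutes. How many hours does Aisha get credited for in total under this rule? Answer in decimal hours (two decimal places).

26.17 hours

Fri: in 11:22→11:20, out 22:44→22:40; 11 h 20 min
Sat: in 09:29→09:30, out 15:39→15:40; 6 h 10 min
Sun: in 05:54→05:50, out 14:33→14:30; 8 h 40 min
Total credited: 26 h 10 min.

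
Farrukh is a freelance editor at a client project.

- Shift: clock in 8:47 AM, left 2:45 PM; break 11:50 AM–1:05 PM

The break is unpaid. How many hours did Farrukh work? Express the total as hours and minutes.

4 h 43 min

Shift: 8:47 AM–2:45 PM = 5 h 58 min; less 75 min break → 4 h 43 min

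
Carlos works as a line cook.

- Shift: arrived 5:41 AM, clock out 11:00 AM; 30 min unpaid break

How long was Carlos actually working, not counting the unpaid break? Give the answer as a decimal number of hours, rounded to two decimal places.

Shift: 5:41 AM–11:00 AM = 5 h 19 min; less 30 min break → 4 h 49 min

4.82 hours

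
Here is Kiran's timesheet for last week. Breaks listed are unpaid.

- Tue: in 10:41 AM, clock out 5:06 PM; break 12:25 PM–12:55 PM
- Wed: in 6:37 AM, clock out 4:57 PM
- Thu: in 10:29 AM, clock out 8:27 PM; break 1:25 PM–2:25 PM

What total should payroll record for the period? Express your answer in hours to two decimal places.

25.22 hours

Tue: 10:41 AM–5:06 PM = 6 h 25 min; less 30 min break → 5 h 55 min
Wed: 6:37 AM–4:57 PM = 10 h 20 min
Thu: 10:29 AM–8:27 PM = 9 h 58 min; less 60 min break → 8 h 58 min
Total: 5 h 55 min + 10 h 20 min + 8 h 58 min = 25 h 13 min.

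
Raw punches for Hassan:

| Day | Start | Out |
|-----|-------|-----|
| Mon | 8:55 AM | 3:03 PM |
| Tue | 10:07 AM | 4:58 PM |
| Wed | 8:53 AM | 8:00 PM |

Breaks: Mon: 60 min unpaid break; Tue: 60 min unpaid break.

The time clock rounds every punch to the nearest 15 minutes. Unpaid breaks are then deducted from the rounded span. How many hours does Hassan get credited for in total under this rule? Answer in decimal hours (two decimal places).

22.00 hours

Mon: in 8:55 AM→9:00 AM, out 3:03 PM→3:00 PM; 6 h 0 min − 60 min = 5 h 0 min
Tue: in 10:07 AM→10:00 AM, out 4:58 PM→5:00 PM; 7 h 0 min − 60 min = 6 h 0 min
Wed: in 8:53 AM→9:00 AM, out 8:00 PM→8:00 PM; 11 h 0 min
Total credited: 22 h 0 min.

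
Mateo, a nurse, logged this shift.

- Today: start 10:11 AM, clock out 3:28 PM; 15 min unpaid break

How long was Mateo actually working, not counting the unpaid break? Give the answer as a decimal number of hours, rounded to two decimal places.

Today: 10:11 AM–3:28 PM = 5 h 17 min; less 15 min break → 5 h 2 min

5.03 hours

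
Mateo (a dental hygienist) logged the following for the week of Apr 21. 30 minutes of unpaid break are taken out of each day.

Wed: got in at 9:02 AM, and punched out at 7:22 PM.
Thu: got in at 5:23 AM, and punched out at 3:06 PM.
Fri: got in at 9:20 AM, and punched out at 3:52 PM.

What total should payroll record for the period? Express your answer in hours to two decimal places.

25.08 hours

Wed: 9:02 AM–7:22 PM = 10 h 20 min; less 30 min break → 9 h 50 min
Thu: 5:23 AM–3:06 PM = 9 h 43 min; less 30 min break → 9 h 13 min
Fri: 9:20 AM–3:52 PM = 6 h 32 min; less 30 min break → 6 h 2 min
Total: 9 h 50 min + 9 h 13 min + 6 h 2 min = 25 h 5 min.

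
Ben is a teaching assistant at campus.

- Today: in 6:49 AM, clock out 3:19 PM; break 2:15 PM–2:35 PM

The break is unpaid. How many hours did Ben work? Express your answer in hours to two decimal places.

Today: 6:49 AM–3:19 PM = 8 h 30 min; less 20 min break → 8 h 10 min

8.17 hours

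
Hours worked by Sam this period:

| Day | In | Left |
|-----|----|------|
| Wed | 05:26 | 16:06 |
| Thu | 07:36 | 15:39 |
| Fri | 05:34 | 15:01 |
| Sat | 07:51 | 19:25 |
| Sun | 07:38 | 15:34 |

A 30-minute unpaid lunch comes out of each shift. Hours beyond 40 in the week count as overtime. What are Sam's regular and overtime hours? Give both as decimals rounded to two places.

Regular 40.00 hours, overtime 5.17 hours

Wed: 05:26–16:06 = 10 h 40 min; less 30 min break → 10 h 10 min
Thu: 07:36–15:39 = 8 h 3 min; less 30 min break → 7 h 33 min
Fri: 05:34–15:01 = 9 h 27 min; less 30 min break → 8 h 57 min
Sat: 07:51–19:25 = 11 h 34 min; less 30 min break → 11 h 4 min
Sun: 07:38–15:34 = 7 h 56 min; less 30 min break → 7 h 26 min
Total worked: 45 h 10 min = 45.17 h.
Threshold 40 h → overtime 5 h 10 min, regular 40 h 0 min.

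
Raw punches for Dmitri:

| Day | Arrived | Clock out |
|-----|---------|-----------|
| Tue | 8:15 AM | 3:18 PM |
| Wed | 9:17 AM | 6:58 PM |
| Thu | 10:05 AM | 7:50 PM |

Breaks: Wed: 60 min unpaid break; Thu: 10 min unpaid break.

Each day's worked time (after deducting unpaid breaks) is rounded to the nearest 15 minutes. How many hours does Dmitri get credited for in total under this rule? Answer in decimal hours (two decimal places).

25.25 hours

Tue: 8:15 AM–3:18 PM = 7 h 3 min → rounds to 7 h 0 min
Wed: 9:17 AM–6:58 PM = 9 h 41 min − 60 min = 8 h 41 min → rounds to 8 h 45 min
Thu: 10:05 AM–7:50 PM = 9 h 45 min − 10 min = 9 h 35 min → rounds to 9 h 30 min
Total credited: 25 h 15 min.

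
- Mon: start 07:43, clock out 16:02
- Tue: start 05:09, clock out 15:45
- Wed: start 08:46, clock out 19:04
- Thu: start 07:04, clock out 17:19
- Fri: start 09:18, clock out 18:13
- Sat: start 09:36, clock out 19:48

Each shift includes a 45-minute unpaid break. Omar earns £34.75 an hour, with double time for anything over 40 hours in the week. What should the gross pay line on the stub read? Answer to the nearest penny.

Mon: 07:43–16:02 = 8 h 19 min; less 45 min break → 7 h 34 min
Tue: 05:09–15:45 = 10 h 36 min; less 45 min break → 9 h 51 min
Wed: 08:46–19:04 = 10 h 18 min; less 45 min break → 9 h 33 min
Thu: 07:04–17:19 = 10 h 15 min; less 45 min break → 9 h 30 min
Fri: 09:18–18:13 = 8 h 55 min; less 45 min break → 8 h 10 min
Sat: 09:36–19:48 = 10 h 12 min; less 45 min break → 9 h 27 min
Total worked: 54 h 5 min = 3245 min.
Regular 40 h 0 min = 2400 min at £34.75/h; overtime 14 h 5 min = 845 min at £69.50/h.
Pay = (2400 × £34.75 + 845 × £69.50) ÷ 60 = £2368.79.

£2368.79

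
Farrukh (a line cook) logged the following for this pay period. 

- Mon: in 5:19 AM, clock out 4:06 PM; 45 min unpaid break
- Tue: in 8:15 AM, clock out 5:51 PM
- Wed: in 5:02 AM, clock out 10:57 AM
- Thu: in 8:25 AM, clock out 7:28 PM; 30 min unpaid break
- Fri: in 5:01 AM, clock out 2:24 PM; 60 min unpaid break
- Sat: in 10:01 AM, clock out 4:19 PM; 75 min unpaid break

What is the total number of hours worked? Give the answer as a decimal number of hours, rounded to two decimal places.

Mon: 5:19 AM–4:06 PM = 10 h 47 min; less 45 min break → 10 h 2 min
Tue: 8:15 AM–5:51 PM = 9 h 36 min
Wed: 5:02 AM–10:57 AM = 5 h 55 min
Thu: 8:25 AM–7:28 PM = 11 h 3 min; less 30 min break → 10 h 33 min
Fri: 5:01 AM–2:24 PM = 9 h 23 min; less 60 min break → 8 h 23 min
Sat: 10:01 AM–4:19 PM = 6 h 18 min; less 75 min break → 5 h 3 min
Total: 10 h 2 min + 9 h 36 min + 5 h 55 min + 10 h 33 min + 8 h 23 min + 5 h 3 min = 49 h 32 min.

49.53 hours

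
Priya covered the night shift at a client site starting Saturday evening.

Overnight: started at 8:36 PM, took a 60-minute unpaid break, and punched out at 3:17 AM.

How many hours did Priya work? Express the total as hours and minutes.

5 h 41 min

Overnight: 8:36 PM → midnight = 3 h 24 min; midnight → 3:17 AM = 3 h 17 min; span 6 h 41 min; less 60 min break → 5 h 41 min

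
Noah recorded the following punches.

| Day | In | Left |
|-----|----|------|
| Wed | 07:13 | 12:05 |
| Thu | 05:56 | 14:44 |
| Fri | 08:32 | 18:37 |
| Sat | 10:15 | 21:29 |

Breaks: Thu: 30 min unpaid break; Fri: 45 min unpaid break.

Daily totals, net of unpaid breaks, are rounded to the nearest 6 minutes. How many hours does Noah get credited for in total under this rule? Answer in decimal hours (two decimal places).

Wed: 07:13–12:05 = 4 h 52 min → rounds to 4 h 54 min
Thu: 05:56–14:44 = 8 h 48 min − 30 min = 8 h 18 min → rounds to 8 h 18 min
Fri: 08:32–18:37 = 10 h 5 min − 45 min = 9 h 20 min → rounds to 9 h 18 min
Sat: 10:15–21:29 = 11 h 14 min → rounds to 11 h 12 min
Total credited: 33 h 42 min.

33.70 hours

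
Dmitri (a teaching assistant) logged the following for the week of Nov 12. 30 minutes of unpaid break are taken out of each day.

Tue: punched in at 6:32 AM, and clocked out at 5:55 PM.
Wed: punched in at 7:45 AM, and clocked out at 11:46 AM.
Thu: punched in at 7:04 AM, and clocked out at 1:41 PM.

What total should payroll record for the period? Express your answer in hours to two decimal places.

20.52 hours

Tue: 6:32 AM–5:55 PM = 11 h 23 min; less 30 min break → 10 h 53 min
Wed: 7:45 AM–11:46 AM = 4 h 1 min; less 30 min break → 3 h 31 min
Thu: 7:04 AM–1:41 PM = 6 h 37 min; less 30 min break → 6 h 7 min
Total: 10 h 53 min + 3 h 31 min + 6 h 7 min = 20 h 31 min.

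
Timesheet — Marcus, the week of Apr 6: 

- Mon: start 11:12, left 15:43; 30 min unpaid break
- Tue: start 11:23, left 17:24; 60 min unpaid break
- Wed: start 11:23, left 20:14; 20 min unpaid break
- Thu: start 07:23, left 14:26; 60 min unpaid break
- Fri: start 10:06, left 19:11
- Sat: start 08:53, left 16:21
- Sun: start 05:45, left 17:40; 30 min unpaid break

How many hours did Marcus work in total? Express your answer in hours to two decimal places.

Mon: 11:12–15:43 = 4 h 31 min; less 30 min break → 4 h 1 min
Tue: 11:23–17:24 = 6 h 1 min; less 60 min break → 5 h 1 min
Wed: 11:23–20:14 = 8 h 51 min; less 20 min break → 8 h 31 min
Thu: 07:23–14:26 = 7 h 3 min; less 60 min break → 6 h 3 min
Fri: 10:06–19:11 = 9 h 5 min
Sat: 08:53–16:21 = 7 h 28 min
Sun: 05:45–17:40 = 11 h 55 min; less 30 min break → 11 h 25 min
Total: 4 h 1 min + 5 h 1 min + 8 h 31 min + 6 h 3 min + 9 h 5 min + 7 h 28 min + 11 h 25 min = 51 h 34 min.

51.57 hours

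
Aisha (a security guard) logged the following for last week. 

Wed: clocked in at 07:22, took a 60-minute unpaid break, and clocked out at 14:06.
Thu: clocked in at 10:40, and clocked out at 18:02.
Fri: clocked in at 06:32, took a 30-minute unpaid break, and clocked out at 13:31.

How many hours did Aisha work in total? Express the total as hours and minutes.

19 h 35 min

Wed: 07:22–14:06 = 6 h 44 min; less 60 min break → 5 h 44 min
Thu: 10:40–18:02 = 7 h 22 min
Fri: 06:32–13:31 = 6 h 59 min; less 30 min break → 6 h 29 min
Total: 5 h 44 min + 7 h 22 min + 6 h 29 min = 19 h 35 min.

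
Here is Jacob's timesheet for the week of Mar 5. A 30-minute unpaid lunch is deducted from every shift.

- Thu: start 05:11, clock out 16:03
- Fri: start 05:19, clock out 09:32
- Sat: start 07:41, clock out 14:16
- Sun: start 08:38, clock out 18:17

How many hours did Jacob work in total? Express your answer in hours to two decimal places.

29.32 hours

Thu: 05:11–16:03 = 10 h 52 min; less 30 min break → 10 h 22 min
Fri: 05:19–09:32 = 4 h 13 min; less 30 min break → 3 h 43 min
Sat: 07:41–14:16 = 6 h 35 min; less 30 min break → 6 h 5 min
Sun: 08:38–18:17 = 9 h 39 min; less 30 min break → 9 h 9 min
Total: 10 h 22 min + 3 h 43 min + 6 h 5 min + 9 h 9 min = 29 h 19 min.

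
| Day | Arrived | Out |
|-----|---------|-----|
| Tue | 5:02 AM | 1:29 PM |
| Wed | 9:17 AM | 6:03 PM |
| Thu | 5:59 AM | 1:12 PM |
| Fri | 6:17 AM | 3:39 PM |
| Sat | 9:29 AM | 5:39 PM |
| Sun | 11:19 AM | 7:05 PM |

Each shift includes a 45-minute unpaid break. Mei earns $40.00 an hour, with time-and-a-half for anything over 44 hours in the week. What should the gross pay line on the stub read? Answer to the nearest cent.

Tue: 5:02 AM–1:29 PM = 8 h 27 min; less 45 min break → 7 h 42 min
Wed: 9:17 AM–6:03 PM = 8 h 46 min; less 45 min break → 8 h 1 min
Thu: 5:59 AM–1:12 PM = 7 h 13 min; less 45 min break → 6 h 28 min
Fri: 6:17 AM–3:39 PM = 9 h 22 min; less 45 min break → 8 h 37 min
Sat: 9:29 AM–5:39 PM = 8 h 10 min; less 45 min break → 7 h 25 min
Sun: 11:19 AM–7:05 PM = 7 h 46 min; less 45 min break → 7 h 1 min
Total worked: 45 h 14 min = 2714 min.
Regular 44 h 0 min = 2640 min at $40.00/h; overtime 1 h 14 min = 74 min at $60.00/h.
Pay = (2640 × $40.00 + 74 × $60.00) ÷ 60 = $1834.00.

$1834.00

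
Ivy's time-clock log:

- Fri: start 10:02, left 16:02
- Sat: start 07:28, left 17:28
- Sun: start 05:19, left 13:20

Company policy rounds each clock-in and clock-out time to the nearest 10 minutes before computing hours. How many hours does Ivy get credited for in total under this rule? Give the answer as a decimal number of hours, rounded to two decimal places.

24.00 hours

Fri: in 10:02→10:00, out 16:02→16:00; 6 h 0 min
Sat: in 07:28→07:30, out 17:28→17:30; 10 h 0 min
Sun: in 05:19→05:20, out 13:20→13:20; 8 h 0 min
Total credited: 24 h 0 min.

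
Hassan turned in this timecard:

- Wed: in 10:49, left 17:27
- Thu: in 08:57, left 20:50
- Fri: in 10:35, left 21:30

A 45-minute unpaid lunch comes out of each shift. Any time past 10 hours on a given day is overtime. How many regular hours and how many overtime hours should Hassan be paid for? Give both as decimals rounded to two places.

Wed: 10:49–17:27 = 6 h 38 min; less 45 min break → 5 h 53 min
Thu: 08:57–20:50 = 11 h 53 min; less 45 min break → 11 h 8 min
Fri: 10:35–21:30 = 10 h 55 min; less 45 min break → 10 h 10 min
Wed reg 5 h 53 min / OT 0 h 0 min; Thu reg 10 h 0 min / OT 1 h 8 min; Fri reg 10 h 0 min / OT 0 h 10 min.
Totals: regular 25 h 53 min, overtime 1 h 18 min.

Regular 25.88 hours, overtime 1.30 hours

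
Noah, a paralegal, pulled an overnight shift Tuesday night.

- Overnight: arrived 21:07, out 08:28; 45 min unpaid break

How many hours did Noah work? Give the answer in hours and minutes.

10 h 36 min

Overnight: 21:07 → midnight = 2 h 53 min; midnight → 08:28 = 8 h 28 min; span 11 h 21 min; less 45 min break → 10 h 36 min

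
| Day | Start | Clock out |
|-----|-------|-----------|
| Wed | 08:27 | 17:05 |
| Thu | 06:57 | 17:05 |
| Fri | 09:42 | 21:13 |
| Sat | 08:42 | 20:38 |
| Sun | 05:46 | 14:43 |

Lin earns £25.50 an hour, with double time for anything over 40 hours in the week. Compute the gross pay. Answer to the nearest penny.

£1589.50

Wed: 08:27–17:05 = 8 h 38 min
Thu: 06:57–17:05 = 10 h 8 min
Fri: 09:42–21:13 = 11 h 31 min
Sat: 08:42–20:38 = 11 h 56 min
Sun: 05:46–14:43 = 8 h 57 min
Total worked: 51 h 10 min = 3070 min.
Regular 40 h 0 min = 2400 min at £25.50/h; overtime 11 h 10 min = 670 min at £51.00/h.
Pay = (2400 × £25.50 + 670 × £51.00) ÷ 60 = £1589.50.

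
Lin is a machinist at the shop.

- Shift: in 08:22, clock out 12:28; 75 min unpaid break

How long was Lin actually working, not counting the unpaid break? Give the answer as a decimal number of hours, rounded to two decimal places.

2.85 hours

Shift: 08:22–12:28 = 4 h 6 min; less 75 min break → 2 h 51 min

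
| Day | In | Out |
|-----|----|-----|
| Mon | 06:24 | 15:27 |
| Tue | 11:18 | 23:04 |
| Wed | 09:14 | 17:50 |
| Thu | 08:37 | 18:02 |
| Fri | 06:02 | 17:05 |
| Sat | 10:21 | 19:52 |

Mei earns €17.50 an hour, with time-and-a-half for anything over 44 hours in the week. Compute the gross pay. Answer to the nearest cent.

Mon: 06:24–15:27 = 9 h 3 min
Tue: 11:18–23:04 = 11 h 46 min
Wed: 09:14–17:50 = 8 h 36 min
Thu: 08:37–18:02 = 9 h 25 min
Fri: 06:02–17:05 = 11 h 3 min
Sat: 10:21–19:52 = 9 h 31 min
Total worked: 59 h 24 min = 3564 min.
Regular 44 h 0 min = 2640 min at €17.50/h; overtime 15 h 24 min = 924 min at €26.25/h.
Pay = (2640 × €17.50 + 924 × €26.25) ÷ 60 = €1174.25.

€1174.25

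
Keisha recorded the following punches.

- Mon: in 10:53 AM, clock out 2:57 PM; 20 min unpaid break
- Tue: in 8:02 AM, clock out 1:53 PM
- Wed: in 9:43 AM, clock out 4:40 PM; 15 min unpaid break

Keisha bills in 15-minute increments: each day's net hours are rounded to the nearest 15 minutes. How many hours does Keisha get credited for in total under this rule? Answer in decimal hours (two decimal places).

Mon: 10:53 AM–2:57 PM = 4 h 4 min − 20 min = 3 h 44 min → rounds to 3 h 45 min
Tue: 8:02 AM–1:53 PM = 5 h 51 min → rounds to 5 h 45 min
Wed: 9:43 AM–4:40 PM = 6 h 57 min − 15 min = 6 h 42 min → rounds to 6 h 45 min
Total credited: 16 h 15 min.

16.25 hours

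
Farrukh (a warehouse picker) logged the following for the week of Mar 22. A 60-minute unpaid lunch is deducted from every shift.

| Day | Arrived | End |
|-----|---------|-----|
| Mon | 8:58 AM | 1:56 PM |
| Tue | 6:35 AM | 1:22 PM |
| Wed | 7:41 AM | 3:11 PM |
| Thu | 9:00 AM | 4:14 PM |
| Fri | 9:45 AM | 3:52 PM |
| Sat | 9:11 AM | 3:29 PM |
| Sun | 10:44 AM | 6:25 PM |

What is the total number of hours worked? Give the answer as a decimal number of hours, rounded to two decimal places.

Mon: 8:58 AM–1:56 PM = 4 h 58 min; less 60 min break → 3 h 58 min
Tue: 6:35 AM–1:22 PM = 6 h 47 min; less 60 min break → 5 h 47 min
Wed: 7:41 AM–3:11 PM = 7 h 30 min; less 60 min break → 6 h 30 min
Thu: 9:00 AM–4:14 PM = 7 h 14 min; less 60 min break → 6 h 14 min
Fri: 9:45 AM–3:52 PM = 6 h 7 min; less 60 min break → 5 h 7 min
Sat: 9:11 AM–3:29 PM = 6 h 18 min; less 60 min break → 5 h 18 min
Sun: 10:44 AM–6:25 PM = 7 h 41 min; less 60 min break → 6 h 41 min
Total: 3 h 58 min + 5 h 47 min + 6 h 30 min + 6 h 14 min + 5 h 7 min + 5 h 18 min + 6 h 41 min = 39 h 35 min.

39.58 hours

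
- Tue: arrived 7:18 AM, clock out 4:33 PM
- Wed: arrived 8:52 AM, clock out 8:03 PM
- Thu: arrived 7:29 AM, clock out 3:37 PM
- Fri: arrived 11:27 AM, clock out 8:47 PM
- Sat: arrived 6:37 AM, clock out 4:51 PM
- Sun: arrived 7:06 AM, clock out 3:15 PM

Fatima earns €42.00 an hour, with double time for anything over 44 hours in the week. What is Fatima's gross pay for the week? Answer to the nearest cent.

Tue: 7:18 AM–4:33 PM = 9 h 15 min
Wed: 8:52 AM–8:03 PM = 11 h 11 min
Thu: 7:29 AM–3:37 PM = 8 h 8 min
Fri: 11:27 AM–8:47 PM = 9 h 20 min
Sat: 6:37 AM–4:51 PM = 10 h 14 min
Sun: 7:06 AM–3:15 PM = 8 h 9 min
Total worked: 56 h 17 min = 3377 min.
Regular 44 h 0 min = 2640 min at €42.00/h; overtime 12 h 17 min = 737 min at €84.00/h.
Pay = (2640 × €42.00 + 737 × €84.00) ÷ 60 = €2879.80.

€2879.80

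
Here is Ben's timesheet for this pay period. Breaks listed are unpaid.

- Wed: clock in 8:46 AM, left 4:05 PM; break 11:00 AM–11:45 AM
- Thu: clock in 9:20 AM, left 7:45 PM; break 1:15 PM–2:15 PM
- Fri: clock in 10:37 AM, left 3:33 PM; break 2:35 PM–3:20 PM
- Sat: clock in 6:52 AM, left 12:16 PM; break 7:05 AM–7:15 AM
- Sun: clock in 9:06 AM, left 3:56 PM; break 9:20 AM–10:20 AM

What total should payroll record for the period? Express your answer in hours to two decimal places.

Wed: 8:46 AM–4:05 PM = 7 h 19 min; less 45 min break → 6 h 34 min
Thu: 9:20 AM–7:45 PM = 10 h 25 min; less 60 min break → 9 h 25 min
Fri: 10:37 AM–3:33 PM = 4 h 56 min; less 45 min break → 4 h 11 min
Sat: 6:52 AM–12:16 PM = 5 h 24 min; less 10 min break → 5 h 14 min
Sun: 9:06 AM–3:56 PM = 6 h 50 min; less 60 min break → 5 h 50 min
Total: 6 h 34 min + 9 h 25 min + 4 h 11 min + 5 h 14 min + 5 h 50 min = 31 h 14 min.

31.23 hours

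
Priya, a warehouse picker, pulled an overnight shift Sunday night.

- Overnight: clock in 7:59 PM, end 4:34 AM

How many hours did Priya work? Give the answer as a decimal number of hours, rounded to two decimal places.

Overnight: 7:59 PM → midnight = 4 h 1 min; midnight → 4:34 AM = 4 h 34 min; span 8 h 35 min

8.58 hours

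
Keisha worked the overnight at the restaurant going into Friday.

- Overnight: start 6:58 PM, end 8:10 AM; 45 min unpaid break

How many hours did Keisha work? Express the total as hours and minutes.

12 h 27 min

Overnight: 6:58 PM → midnight = 5 h 2 min; midnight → 8:10 AM = 8 h 10 min; span 13 h 12 min; less 45 min break → 12 h 27 min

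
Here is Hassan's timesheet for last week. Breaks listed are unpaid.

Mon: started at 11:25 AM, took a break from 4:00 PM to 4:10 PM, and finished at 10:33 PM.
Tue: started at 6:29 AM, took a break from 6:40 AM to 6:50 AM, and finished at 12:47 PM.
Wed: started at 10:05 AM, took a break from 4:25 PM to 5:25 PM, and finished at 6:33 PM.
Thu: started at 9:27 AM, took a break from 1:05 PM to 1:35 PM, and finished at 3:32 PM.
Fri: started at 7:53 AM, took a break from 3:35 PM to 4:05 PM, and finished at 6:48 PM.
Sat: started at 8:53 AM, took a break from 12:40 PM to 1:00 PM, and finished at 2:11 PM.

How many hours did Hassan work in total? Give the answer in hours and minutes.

Mon: 11:25 AM–10:33 PM = 11 h 8 min; less 10 min break → 10 h 58 min
Tue: 6:29 AM–12:47 PM = 6 h 18 min; less 10 min break → 6 h 8 min
Wed: 10:05 AM–6:33 PM = 8 h 28 min; less 60 min break → 7 h 28 min
Thu: 9:27 AM–3:32 PM = 6 h 5 min; less 30 min break → 5 h 35 min
Fri: 7:53 AM–6:48 PM = 10 h 55 min; less 30 min break → 10 h 25 min
Sat: 8:53 AM–2:11 PM = 5 h 18 min; less 20 min break → 4 h 58 min
Total: 10 h 58 min + 6 h 8 min + 7 h 28 min + 5 h 35 min + 10 h 25 min + 4 h 58 min = 45 h 32 min.

45 h 32 min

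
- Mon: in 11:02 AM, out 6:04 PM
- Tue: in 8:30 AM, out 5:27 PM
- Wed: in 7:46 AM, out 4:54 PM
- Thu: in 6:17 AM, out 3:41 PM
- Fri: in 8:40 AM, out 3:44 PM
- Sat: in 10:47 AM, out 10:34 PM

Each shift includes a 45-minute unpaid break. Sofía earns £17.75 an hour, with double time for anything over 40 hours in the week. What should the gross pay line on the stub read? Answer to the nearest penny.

Mon: 11:02 AM–6:04 PM = 7 h 2 min; less 45 min break → 6 h 17 min
Tue: 8:30 AM–5:27 PM = 8 h 57 min; less 45 min break → 8 h 12 min
Wed: 7:46 AM–4:54 PM = 9 h 8 min; less 45 min break → 8 h 23 min
Thu: 6:17 AM–3:41 PM = 9 h 24 min; less 45 min break → 8 h 39 min
Fri: 8:40 AM–3:44 PM = 7 h 4 min; less 45 min break → 6 h 19 min
Sat: 10:47 AM–10:34 PM = 11 h 47 min; less 45 min break → 11 h 2 min
Total worked: 48 h 52 min = 2932 min.
Regular 40 h 0 min = 2400 min at £17.75/h; overtime 8 h 52 min = 532 min at £35.50/h.
Pay = (2400 × £17.75 + 532 × £35.50) ÷ 60 = £1024.77.

£1024.77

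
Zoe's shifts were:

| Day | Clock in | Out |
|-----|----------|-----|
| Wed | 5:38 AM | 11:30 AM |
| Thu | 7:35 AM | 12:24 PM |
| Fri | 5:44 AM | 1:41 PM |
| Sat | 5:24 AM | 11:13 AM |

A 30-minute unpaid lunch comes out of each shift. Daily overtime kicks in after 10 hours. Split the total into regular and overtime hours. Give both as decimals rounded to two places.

Regular 22.45 hours, overtime 0.00 hours

Wed: 5:38 AM–11:30 AM = 5 h 52 min; less 30 min break → 5 h 22 min
Thu: 7:35 AM–12:24 PM = 4 h 49 min; less 30 min break → 4 h 19 min
Fri: 5:44 AM–1:41 PM = 7 h 57 min; less 30 min break → 7 h 27 min
Sat: 5:24 AM–11:13 AM = 5 h 49 min; less 30 min break → 5 h 19 min
Wed reg 5 h 22 min / OT 0 h 0 min; Thu reg 4 h 19 min / OT 0 h 0 min; Fri reg 7 h 27 min / OT 0 h 0 min; Sat reg 5 h 19 min / OT 0 h 0 min.
Totals: regular 22 h 27 min, overtime 0 h 0 min.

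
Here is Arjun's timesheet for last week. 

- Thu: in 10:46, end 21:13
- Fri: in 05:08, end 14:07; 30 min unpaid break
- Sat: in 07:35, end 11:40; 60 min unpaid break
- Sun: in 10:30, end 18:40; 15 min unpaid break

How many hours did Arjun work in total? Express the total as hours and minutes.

29 h 56 min

Thu: 10:46–21:13 = 10 h 27 min
Fri: 05:08–14:07 = 8 h 59 min; less 30 min break → 8 h 29 min
Sat: 07:35–11:40 = 4 h 5 min; less 60 min break → 3 h 5 min
Sun: 10:30–18:40 = 8 h 10 min; less 15 min break → 7 h 55 min
Total: 10 h 27 min + 8 h 29 min + 3 h 5 min + 7 h 55 min = 29 h 56 min.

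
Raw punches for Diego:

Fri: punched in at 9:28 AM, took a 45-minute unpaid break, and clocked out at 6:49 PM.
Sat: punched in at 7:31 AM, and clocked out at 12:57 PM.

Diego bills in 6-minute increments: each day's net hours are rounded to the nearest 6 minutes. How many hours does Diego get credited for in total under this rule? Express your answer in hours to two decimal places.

Fri: 9:28 AM–6:49 PM = 9 h 21 min − 45 min = 8 h 36 min → rounds to 8 h 36 min
Sat: 7:31 AM–12:57 PM = 5 h 26 min → rounds to 5 h 24 min
Total credited: 14 h 0 min.

14.00 hours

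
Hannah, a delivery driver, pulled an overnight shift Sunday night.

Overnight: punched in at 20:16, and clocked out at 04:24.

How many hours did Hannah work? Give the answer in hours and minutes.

8 h 8 min

Overnight: 20:16 → midnight = 3 h 44 min; midnight → 04:24 = 4 h 24 min; span 8 h 8 min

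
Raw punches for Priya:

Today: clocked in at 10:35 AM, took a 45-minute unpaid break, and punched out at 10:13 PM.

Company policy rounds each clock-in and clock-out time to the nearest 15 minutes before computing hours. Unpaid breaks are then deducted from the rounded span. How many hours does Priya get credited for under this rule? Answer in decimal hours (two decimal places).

Today: in 10:35 AM→10:30 AM, out 10:13 PM→10:15 PM; 11 h 45 min − 45 min = 11 h 0 min

11.00 hours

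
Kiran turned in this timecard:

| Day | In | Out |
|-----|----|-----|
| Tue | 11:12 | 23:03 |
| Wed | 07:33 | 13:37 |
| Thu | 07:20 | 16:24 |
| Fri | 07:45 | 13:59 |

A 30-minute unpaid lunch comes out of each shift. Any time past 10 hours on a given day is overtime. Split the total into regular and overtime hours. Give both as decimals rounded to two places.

Regular 29.87 hours, overtime 1.35 hours

Tue: 11:12–23:03 = 11 h 51 min; less 30 min break → 11 h 21 min
Wed: 07:33–13:37 = 6 h 4 min; less 30 min break → 5 h 34 min
Thu: 07:20–16:24 = 9 h 4 min; less 30 min break → 8 h 34 min
Fri: 07:45–13:59 = 6 h 14 min; less 30 min break → 5 h 44 min
Tue reg 10 h 0 min / OT 1 h 21 min; Wed reg 5 h 34 min / OT 0 h 0 min; Thu reg 8 h 34 min / OT 0 h 0 min; Fri reg 5 h 44 min / OT 0 h 0 min.
Totals: regular 29 h 52 min, overtime 1 h 21 min.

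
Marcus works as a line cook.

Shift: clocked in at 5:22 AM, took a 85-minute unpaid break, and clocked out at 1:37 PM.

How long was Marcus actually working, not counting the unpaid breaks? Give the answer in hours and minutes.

6 h 50 min

Shift: 5:22 AM–1:37 PM = 8 h 15 min; less 85 min break → 6 h 50 min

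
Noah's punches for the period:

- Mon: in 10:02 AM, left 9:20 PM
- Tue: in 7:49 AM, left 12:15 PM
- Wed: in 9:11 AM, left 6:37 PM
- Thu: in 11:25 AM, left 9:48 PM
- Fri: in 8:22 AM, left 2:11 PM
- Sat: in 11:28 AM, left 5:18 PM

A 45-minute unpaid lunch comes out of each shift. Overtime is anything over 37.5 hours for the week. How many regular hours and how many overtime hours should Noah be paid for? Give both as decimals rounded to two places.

Mon: 10:02 AM–9:20 PM = 11 h 18 min; less 45 min break → 10 h 33 min
Tue: 7:49 AM–12:15 PM = 4 h 26 min; less 45 min break → 3 h 41 min
Wed: 9:11 AM–6:37 PM = 9 h 26 min; less 45 min break → 8 h 41 min
Thu: 11:25 AM–9:48 PM = 10 h 23 min; less 45 min break → 9 h 38 min
Fri: 8:22 AM–2:11 PM = 5 h 49 min; less 45 min break → 5 h 4 min
Sat: 11:28 AM–5:18 PM = 5 h 50 min; less 45 min break → 5 h 5 min
Total worked: 42 h 42 min = 42.70 h.
Threshold 37.5 h → overtime 5 h 12 min, regular 37 h 30 min.

Regular 37.50 hours, overtime 5.20 hours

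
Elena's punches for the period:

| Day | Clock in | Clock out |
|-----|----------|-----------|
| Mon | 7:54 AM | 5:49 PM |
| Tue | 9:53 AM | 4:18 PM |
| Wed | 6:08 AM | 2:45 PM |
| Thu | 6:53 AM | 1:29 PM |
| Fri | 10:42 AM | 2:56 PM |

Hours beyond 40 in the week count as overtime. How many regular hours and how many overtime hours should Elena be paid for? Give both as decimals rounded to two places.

Mon: 7:54 AM–5:49 PM = 9 h 55 min
Tue: 9:53 AM–4:18 PM = 6 h 25 min
Wed: 6:08 AM–2:45 PM = 8 h 37 min
Thu: 6:53 AM–1:29 PM = 6 h 36 min
Fri: 10:42 AM–2:56 PM = 4 h 14 min
Total worked: 35 h 47 min = 35.78 h.
Threshold 40 h → overtime 0 h 0 min, regular 35 h 47 min.

Regular 35.78 hours, overtime 0.00 hours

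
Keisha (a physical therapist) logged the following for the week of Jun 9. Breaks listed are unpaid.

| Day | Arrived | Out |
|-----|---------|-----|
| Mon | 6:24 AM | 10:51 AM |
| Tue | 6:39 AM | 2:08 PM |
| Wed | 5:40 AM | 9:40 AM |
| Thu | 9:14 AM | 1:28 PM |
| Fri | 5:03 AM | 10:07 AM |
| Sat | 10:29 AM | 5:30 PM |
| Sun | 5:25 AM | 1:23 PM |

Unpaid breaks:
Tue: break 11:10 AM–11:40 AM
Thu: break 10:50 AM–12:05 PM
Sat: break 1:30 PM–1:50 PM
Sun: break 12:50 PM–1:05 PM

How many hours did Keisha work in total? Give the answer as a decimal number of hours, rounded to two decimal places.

37.88 hours

Mon: 6:24 AM–10:51 AM = 4 h 27 min
Tue: 6:39 AM–2:08 PM = 7 h 29 min; less 30 min break → 6 h 59 min
Wed: 5:40 AM–9:40 AM = 4 h 0 min
Thu: 9:14 AM–1:28 PM = 4 h 14 min; less 75 min break → 2 h 59 min
Fri: 5:03 AM–10:07 AM = 5 h 4 min
Sat: 10:29 AM–5:30 PM = 7 h 1 min; less 20 min break → 6 h 41 min
Sun: 5:25 AM–1:23 PM = 7 h 58 min; less 15 min break → 7 h 43 min
Total: 4 h 27 min + 6 h 59 min + 4 h 0 min + 2 h 59 min + 5 h 4 min + 6 h 41 min + 7 h 43 min = 37 h 53 min.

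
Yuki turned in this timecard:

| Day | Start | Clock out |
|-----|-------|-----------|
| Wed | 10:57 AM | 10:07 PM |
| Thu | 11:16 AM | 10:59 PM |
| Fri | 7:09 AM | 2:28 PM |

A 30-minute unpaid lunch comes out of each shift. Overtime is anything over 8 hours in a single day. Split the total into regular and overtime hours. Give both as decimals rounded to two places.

Wed: 10:57 AM–10:07 PM = 11 h 10 min; less 30 min break → 10 h 40 min
Thu: 11:16 AM–10:59 PM = 11 h 43 min; less 30 min break → 11 h 13 min
Fri: 7:09 AM–2:28 PM = 7 h 19 min; less 30 min break → 6 h 49 min
Wed reg 8 h 0 min / OT 2 h 40 min; Thu reg 8 h 0 min / OT 3 h 13 min; Fri reg 6 h 49 min / OT 0 h 0 min.
Totals: regular 22 h 49 min, overtime 5 h 53 min.

Regular 22.82 hours, overtime 5.88 hours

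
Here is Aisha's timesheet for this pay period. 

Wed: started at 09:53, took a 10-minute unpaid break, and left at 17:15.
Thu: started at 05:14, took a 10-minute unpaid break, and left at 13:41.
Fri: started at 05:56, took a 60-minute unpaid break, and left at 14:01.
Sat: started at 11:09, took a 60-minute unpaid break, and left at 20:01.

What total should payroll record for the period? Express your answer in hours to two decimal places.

Wed: 09:53–17:15 = 7 h 22 min; less 10 min break → 7 h 12 min
Thu: 05:14–13:41 = 8 h 27 min; less 10 min break → 8 h 17 min
Fri: 05:56–14:01 = 8 h 5 min; less 60 min break → 7 h 5 min
Sat: 11:09–20:01 = 8 h 52 min; less 60 min break → 7 h 52 min
Total: 7 h 12 min + 8 h 17 min + 7 h 5 min + 7 h 52 min = 30 h 26 min.

30.43 hours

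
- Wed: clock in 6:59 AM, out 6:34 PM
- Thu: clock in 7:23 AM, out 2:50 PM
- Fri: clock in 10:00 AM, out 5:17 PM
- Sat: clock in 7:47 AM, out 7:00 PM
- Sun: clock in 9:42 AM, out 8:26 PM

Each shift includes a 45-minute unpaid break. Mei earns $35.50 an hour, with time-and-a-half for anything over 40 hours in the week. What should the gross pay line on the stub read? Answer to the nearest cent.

Wed: 6:59 AM–6:34 PM = 11 h 35 min; less 45 min break → 10 h 50 min
Thu: 7:23 AM–2:50 PM = 7 h 27 min; less 45 min break → 6 h 42 min
Fri: 10:00 AM–5:17 PM = 7 h 17 min; less 45 min break → 6 h 32 min
Sat: 7:47 AM–7:00 PM = 11 h 13 min; less 45 min break → 10 h 28 min
Sun: 9:42 AM–8:26 PM = 10 h 44 min; less 45 min break → 9 h 59 min
Total worked: 44 h 31 min = 2671 min.
Regular 40 h 0 min = 2400 min at $35.50/h; overtime 4 h 31 min = 271 min at $53.25/h.
Pay = (2400 × $35.50 + 271 × $53.25) ÷ 60 = $1660.51.

$1660.51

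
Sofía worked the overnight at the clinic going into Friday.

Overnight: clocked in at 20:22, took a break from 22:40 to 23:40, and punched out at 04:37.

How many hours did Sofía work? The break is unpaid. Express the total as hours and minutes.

Overnight: 20:22 → midnight = 3 h 38 min; midnight → 04:37 = 4 h 37 min; span 8 h 15 min; less 60 min break → 7 h 15 min

7 h 15 min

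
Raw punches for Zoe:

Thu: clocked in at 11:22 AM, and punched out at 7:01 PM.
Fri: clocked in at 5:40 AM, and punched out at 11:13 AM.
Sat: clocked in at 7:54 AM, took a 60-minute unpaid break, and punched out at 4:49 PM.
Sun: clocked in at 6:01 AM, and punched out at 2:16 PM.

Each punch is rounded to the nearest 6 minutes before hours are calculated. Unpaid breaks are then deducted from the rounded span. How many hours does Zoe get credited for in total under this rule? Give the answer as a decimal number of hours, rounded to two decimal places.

Thu: in 11:22 AM→11:24 AM, out 7:01 PM→7:00 PM; 7 h 36 min
Fri: in 5:40 AM→5:42 AM, out 11:13 AM→11:12 AM; 5 h 30 min
Sat: in 7:54 AM→7:54 AM, out 4:49 PM→4:48 PM; 8 h 54 min − 60 min = 7 h 54 min
Sun: in 6:01 AM→6:00 AM, out 2:16 PM→2:18 PM; 8 h 18 min
Total credited: 29 h 18 min.

29.30 hours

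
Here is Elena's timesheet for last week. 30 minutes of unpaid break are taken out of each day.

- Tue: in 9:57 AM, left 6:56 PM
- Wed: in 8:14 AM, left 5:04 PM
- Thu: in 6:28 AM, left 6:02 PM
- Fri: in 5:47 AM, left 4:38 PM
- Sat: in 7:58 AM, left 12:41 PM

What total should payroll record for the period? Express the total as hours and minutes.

42 h 27 min

Tue: 9:57 AM–6:56 PM = 8 h 59 min; less 30 min break → 8 h 29 min
Wed: 8:14 AM–5:04 PM = 8 h 50 min; less 30 min break → 8 h 20 min
Thu: 6:28 AM–6:02 PM = 11 h 34 min; less 30 min break → 11 h 4 min
Fri: 5:47 AM–4:38 PM = 10 h 51 min; less 30 min break → 10 h 21 min
Sat: 7:58 AM–12:41 PM = 4 h 43 min; less 30 min break → 4 h 13 min
Total: 8 h 29 min + 8 h 20 min + 11 h 4 min + 10 h 21 min + 4 h 13 min = 42 h 27 min.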